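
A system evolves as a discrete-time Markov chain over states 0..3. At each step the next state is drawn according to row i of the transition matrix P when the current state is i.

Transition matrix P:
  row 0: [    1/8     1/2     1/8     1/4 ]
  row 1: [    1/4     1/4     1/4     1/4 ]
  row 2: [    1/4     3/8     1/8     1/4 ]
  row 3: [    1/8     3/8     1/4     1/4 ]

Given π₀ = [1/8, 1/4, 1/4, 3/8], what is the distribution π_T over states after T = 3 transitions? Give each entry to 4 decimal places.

π = [0.1943, 0.3552, 0.2004, 0.2500]

t=0: π = [0.1250, 0.2500, 0.2500, 0.3750]
t=1: π = [0.1875, 0.3594, 0.2031, 0.2500]
t=2: π = [0.1953, 0.3535, 0.2012, 0.2500]
t=3: π = [0.1943, 0.3552, 0.2004, 0.2500]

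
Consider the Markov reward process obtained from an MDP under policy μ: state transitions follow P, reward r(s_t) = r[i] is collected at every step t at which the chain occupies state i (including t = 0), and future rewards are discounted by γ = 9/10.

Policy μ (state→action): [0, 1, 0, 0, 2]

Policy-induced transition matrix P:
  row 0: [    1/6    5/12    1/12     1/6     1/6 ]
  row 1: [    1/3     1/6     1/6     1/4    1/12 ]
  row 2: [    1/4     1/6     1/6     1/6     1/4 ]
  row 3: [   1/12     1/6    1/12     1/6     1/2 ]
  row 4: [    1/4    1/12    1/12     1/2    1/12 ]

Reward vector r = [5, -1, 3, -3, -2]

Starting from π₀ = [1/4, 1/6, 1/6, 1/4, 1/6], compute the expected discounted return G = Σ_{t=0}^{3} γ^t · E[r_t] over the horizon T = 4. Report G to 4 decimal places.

G = 0.3708

t=0: π = [0.2500, 0.1667, 0.1667, 0.2500, 0.1667], E[r] = 0.5000, γ^t·E[r] = 0.500000, running G = 0.500000
t=1: π = [0.2014, 0.2153, 0.1111, 0.2361, 0.2361], E[r] = -0.0556, γ^t·E[r] = -0.050000, running G = 0.450000
t=2: π = [0.2118, 0.1973, 0.1105, 0.2633, 0.2170], E[r] = -0.0307, γ^t·E[r] = -0.024844, running G = 0.425156
t=3: π = [0.2049, 0.2015, 0.1090, 0.2554, 0.2291], E[r] = -0.0746, γ^t·E[r] = -0.054387, running G = 0.370770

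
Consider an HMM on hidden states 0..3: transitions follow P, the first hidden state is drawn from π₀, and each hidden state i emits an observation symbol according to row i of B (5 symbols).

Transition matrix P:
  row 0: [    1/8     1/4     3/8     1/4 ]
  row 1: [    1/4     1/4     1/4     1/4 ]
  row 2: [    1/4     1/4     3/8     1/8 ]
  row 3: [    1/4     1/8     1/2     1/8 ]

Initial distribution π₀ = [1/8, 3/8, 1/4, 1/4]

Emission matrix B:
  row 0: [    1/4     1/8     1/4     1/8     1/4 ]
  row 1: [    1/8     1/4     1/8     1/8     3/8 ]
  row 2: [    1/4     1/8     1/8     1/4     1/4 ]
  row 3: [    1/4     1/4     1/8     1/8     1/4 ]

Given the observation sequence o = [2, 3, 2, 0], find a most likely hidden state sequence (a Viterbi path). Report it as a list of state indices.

path = [3, 2, 0, 2]

t=0: δ = [3.125e-02, 4.688e-02, 3.125e-02, 3.125e-02]  (obs o_0=2)
t=1: δ = [1.465e-03, 1.465e-03, 3.906e-03, 1.465e-03]  ψ = [1, 1, 3, 1]  (obs o_1=3)
t=2: δ = [2.441e-04, 1.221e-04, 1.831e-04, 6.104e-05]  ψ = [2, 2, 2, 2]  (obs o_2=2)
t=3: δ = [1.144e-05, 7.629e-06, 2.289e-05, 1.526e-05]  ψ = [2, 0, 0, 0]  (obs o_3=0)
backtrack: best end state = 2; path = [3, 2, 0, 2]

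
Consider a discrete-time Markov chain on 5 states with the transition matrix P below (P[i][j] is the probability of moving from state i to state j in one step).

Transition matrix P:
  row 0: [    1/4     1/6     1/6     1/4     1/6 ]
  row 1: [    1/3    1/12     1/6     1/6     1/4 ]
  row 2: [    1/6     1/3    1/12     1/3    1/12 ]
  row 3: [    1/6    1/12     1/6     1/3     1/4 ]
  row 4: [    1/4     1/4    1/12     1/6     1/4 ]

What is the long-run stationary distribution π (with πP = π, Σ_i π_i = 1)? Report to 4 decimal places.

Balance equations π_j = Σ_i π_i·P[i][j]:
  π_0 = 1/4·π_0 + 1/3·π_1 + 1/6·π_2 + 1/6·π_3 + 1/4·π_4
  π_1 = 1/6·π_0 + 1/12·π_1 + 1/3·π_2 + 1/12·π_3 + 1/4·π_4
  π_2 = 1/6·π_0 + 1/6·π_1 + 1/12·π_2 + 1/6·π_3 + 1/12·π_4
  π_3 = 1/4·π_0 + 1/6·π_1 + 1/3·π_2 + 1/3·π_3 + 1/6·π_4
  normalize: π_0 + π_1 + π_2 + π_3 + π_4 = 1
Solving the linear system gives exactly π = [2345/10111, 3473/20222, 1394/10111, 5071/20222, 2100/10111].

π = [0.2319, 0.1717, 0.1379, 0.2508, 0.2077]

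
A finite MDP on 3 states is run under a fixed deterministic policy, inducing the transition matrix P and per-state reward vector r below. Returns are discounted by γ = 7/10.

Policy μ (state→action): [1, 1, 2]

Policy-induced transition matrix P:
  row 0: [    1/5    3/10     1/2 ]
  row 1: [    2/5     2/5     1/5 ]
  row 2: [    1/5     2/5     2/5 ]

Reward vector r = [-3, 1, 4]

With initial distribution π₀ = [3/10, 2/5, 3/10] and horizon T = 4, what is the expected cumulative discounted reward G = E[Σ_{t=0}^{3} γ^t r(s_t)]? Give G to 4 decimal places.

G = 2.1541

t=0: π = [0.3000, 0.4000, 0.3000], E[r] = 0.7000, γ^t·E[r] = 0.700000, running G = 0.700000
t=1: π = [0.2800, 0.3700, 0.3500], E[r] = 0.9300, γ^t·E[r] = 0.651000, running G = 1.351000
t=2: π = [0.2740, 0.3720, 0.3540], E[r] = 0.9660, γ^t·E[r] = 0.473340, running G = 1.824340
t=3: π = [0.2744, 0.3726, 0.3530], E[r] = 0.9614, γ^t·E[r] = 0.329760, running G = 2.154100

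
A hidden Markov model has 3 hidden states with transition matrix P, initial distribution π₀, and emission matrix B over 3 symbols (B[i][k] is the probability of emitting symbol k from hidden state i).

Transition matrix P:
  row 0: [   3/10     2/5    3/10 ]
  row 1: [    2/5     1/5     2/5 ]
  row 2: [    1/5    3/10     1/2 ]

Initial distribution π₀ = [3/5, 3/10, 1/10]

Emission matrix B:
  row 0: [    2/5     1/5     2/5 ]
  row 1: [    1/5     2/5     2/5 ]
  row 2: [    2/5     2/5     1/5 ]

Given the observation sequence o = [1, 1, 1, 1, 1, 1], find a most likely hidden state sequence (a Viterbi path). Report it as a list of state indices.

t=0: δ = [1.200e-01, 1.200e-01, 4.000e-02]  (obs o_0=1)
t=1: δ = [9.600e-03, 1.920e-02, 1.920e-02]  ψ = [1, 0, 1]  (obs o_1=1)
t=2: δ = [1.536e-03, 2.304e-03, 3.840e-03]  ψ = [1, 2, 2]  (obs o_2=1)
t=3: δ = [1.843e-04, 4.608e-04, 7.680e-04]  ψ = [1, 2, 2]  (obs o_3=1)
t=4: δ = [3.686e-05, 9.216e-05, 1.536e-04]  ψ = [1, 2, 2]  (obs o_4=1)
t=5: δ = [7.373e-06, 1.843e-05, 3.072e-05]  ψ = [1, 2, 2]  (obs o_5=1)
backtrack: best end state = 2; path = [1, 2, 2, 2, 2, 2]

path = [1, 2, 2, 2, 2, 2]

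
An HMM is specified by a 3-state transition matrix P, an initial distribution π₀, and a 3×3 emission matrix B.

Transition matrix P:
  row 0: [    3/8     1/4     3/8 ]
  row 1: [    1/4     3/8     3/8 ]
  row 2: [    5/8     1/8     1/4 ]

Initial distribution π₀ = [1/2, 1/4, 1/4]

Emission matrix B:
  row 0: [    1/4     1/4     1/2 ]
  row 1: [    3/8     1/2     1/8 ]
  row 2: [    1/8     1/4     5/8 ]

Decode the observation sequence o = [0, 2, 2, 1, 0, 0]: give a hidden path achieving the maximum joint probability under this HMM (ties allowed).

path = [0, 2, 0, 1, 1, 1]

t=0: δ = [1.250e-01, 9.375e-02, 3.125e-02]  (obs o_0=0)
t=1: δ = [2.344e-02, 4.395e-03, 2.930e-02]  ψ = [0, 1, 0]  (obs o_1=2)
t=2: δ = [9.155e-03, 7.324e-04, 5.493e-03]  ψ = [2, 0, 0]  (obs o_2=2)
t=3: δ = [8.583e-04, 1.144e-03, 8.583e-04]  ψ = [0, 0, 0]  (obs o_3=1)
t=4: δ = [1.341e-04, 1.609e-04, 5.364e-05]  ψ = [2, 1, 1]  (obs o_4=0)
t=5: δ = [1.257e-05, 2.263e-05, 7.544e-06]  ψ = [0, 1, 1]  (obs o_5=0)
backtrack: best end state = 1; path = [0, 2, 0, 1, 1, 1]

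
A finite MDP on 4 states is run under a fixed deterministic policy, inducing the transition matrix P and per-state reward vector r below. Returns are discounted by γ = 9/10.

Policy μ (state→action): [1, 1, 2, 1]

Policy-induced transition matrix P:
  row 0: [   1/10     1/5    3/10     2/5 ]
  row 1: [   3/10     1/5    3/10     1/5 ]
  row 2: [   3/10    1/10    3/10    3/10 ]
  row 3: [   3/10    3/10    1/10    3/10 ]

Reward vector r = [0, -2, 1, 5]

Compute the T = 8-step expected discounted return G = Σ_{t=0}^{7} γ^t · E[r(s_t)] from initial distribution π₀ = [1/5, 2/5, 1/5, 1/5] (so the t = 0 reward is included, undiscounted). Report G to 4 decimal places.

G = 6.6686

t=0: π = [0.2000, 0.4000, 0.2000, 0.2000], E[r] = 0.4000, γ^t·E[r] = 0.400000, running G = 0.400000
t=1: π = [0.2600, 0.2000, 0.2600, 0.2800], E[r] = 1.2600, γ^t·E[r] = 1.134000, running G = 1.534000
t=2: π = [0.2480, 0.2020, 0.2440, 0.3060], E[r] = 1.3700, γ^t·E[r] = 1.109700, running G = 2.643700
t=3: π = [0.2504, 0.2062, 0.2388, 0.3046], E[r] = 1.3494, γ^t·E[r] = 0.983713, running G = 3.627413
t=4: π = [0.2499, 0.2066, 0.2391, 0.3044], E[r] = 1.3480, γ^t·E[r] = 0.884436, running G = 4.511849
t=5: π = [0.2500, 0.2065, 0.2391, 0.3043], E[r] = 1.3477, γ^t·E[r] = 0.795814, running G = 5.307663
t=6: π = [0.2500, 0.2065, 0.2391, 0.3043], E[r] = 1.3478, γ^t·E[r] = 0.716292, running G = 6.023955
t=7: π = [0.2500, 0.2065, 0.2391, 0.3043], E[r] = 1.3478, γ^t·E[r] = 0.644660, running G = 6.668615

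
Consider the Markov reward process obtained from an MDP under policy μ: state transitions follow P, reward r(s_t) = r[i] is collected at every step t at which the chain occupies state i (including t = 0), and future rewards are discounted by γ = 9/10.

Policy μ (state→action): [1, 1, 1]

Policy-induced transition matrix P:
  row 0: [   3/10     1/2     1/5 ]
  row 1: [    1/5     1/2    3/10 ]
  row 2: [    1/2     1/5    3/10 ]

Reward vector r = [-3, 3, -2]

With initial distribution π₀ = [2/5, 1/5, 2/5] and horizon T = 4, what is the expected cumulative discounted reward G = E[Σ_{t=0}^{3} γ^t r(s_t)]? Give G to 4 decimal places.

t=0: π = [0.4000, 0.2000, 0.4000], E[r] = -1.4000, γ^t·E[r] = -1.400000, running G = -1.400000
t=1: π = [0.3600, 0.3800, 0.2600], E[r] = -0.4600, γ^t·E[r] = -0.414000, running G = -1.814000
t=2: π = [0.3140, 0.4220, 0.2640], E[r] = -0.2040, γ^t·E[r] = -0.165240, running G = -1.979240
t=3: π = [0.3106, 0.4208, 0.2686], E[r] = -0.2066, γ^t·E[r] = -0.150611, running G = -2.129851

G = -2.1299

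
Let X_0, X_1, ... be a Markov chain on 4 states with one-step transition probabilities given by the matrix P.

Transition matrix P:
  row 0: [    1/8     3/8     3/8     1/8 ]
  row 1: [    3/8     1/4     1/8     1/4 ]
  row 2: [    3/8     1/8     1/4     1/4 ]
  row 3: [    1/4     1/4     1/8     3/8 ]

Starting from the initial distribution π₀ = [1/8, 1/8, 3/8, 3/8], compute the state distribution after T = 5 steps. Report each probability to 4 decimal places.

t=0: π = [0.1250, 0.1250, 0.3750, 0.3750]
t=1: π = [0.2969, 0.2188, 0.2031, 0.2813]
t=2: π = [0.2656, 0.2617, 0.2246, 0.2480]
t=3: π = [0.2776, 0.2551, 0.2195, 0.2478]
t=4: π = [0.2746, 0.2573, 0.2218, 0.2463]
t=5: π = [0.2756, 0.2566, 0.2214, 0.2465]

π = [0.2756, 0.2566, 0.2214, 0.2465]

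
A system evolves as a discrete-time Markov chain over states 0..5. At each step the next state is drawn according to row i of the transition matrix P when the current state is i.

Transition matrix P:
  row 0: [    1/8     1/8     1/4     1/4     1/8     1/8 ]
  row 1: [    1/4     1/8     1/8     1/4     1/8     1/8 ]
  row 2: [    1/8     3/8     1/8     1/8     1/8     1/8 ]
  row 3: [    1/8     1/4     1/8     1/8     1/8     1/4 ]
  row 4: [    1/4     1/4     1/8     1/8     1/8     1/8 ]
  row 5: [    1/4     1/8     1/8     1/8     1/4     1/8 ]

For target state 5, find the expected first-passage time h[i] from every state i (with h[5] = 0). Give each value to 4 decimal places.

h = [6.7223, 6.7121, 6.8042, 5.9651, 6.8054, 0.0000]

First-step conditioning: h[5] = 0; for i ≠ 5, h[i] = 1 + Σ_k P[i][k]·h[k].
  h[0] = 1 + 1/8·h[0] + 1/8·h[1] + 1/4·h[2] + 1/4·h[3] + 1/8·h[4]
  h[1] = 1 + 1/4·h[0] + 1/8·h[1] + 1/8·h[2] + 1/4·h[3] + 1/8·h[4]
  h[2] = 1 + 1/8·h[0] + 3/8·h[1] + 1/8·h[2] + 1/8·h[3] + 1/8·h[4]
  h[3] = 1 + 1/8·h[0] + 1/4·h[1] + 1/8·h[2] + 1/8·h[3] + 1/8·h[4]
  h[4] = 1 + 1/4·h[0] + 1/4·h[1] + 1/8·h[2] + 1/8·h[3] + 1/8·h[4]
Solving the 5×5 linear system over states ≠ 5 gives exactly h = [4672/695, 41984/6255, 8512/1251, 37312/6255, 42568/6255, 0] (h[5] = 0 is the target).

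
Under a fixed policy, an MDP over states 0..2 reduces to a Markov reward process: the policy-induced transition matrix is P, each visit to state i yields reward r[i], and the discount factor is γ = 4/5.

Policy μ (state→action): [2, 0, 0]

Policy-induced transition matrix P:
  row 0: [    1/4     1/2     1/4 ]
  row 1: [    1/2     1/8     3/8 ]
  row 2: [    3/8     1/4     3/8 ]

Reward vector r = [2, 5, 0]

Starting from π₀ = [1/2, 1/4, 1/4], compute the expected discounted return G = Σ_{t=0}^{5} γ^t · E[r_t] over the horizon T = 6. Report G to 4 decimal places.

G = 8.4123

t=0: π = [0.5000, 0.2500, 0.2500], E[r] = 2.2500, γ^t·E[r] = 2.250000, running G = 2.250000
t=1: π = [0.3438, 0.3438, 0.3125], E[r] = 2.4063, γ^t·E[r] = 1.925000, running G = 4.175000
t=2: π = [0.3750, 0.2930, 0.3320], E[r] = 2.2148, γ^t·E[r] = 1.417500, running G = 5.592500
t=3: π = [0.3647, 0.3071, 0.3281], E[r] = 2.2651, γ^t·E[r] = 1.159750, running G = 6.752250
t=4: π = [0.3678, 0.3028, 0.3294], E[r] = 2.2496, γ^t·E[r] = 0.921425, running G = 7.673675
t=5: π = [0.3669, 0.3041, 0.3290], E[r] = 2.2542, γ^t·E[r] = 0.738673, running G = 8.412348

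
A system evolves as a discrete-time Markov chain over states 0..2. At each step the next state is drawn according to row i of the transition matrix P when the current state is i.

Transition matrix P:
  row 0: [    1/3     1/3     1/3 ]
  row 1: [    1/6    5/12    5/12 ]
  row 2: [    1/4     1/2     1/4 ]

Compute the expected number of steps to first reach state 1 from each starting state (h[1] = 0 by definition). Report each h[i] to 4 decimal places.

h = [2.6000, 0.0000, 2.2000]

First-step conditioning: h[1] = 0; for i ≠ 1, h[i] = 1 + Σ_k P[i][k]·h[k].
  h[0] = 1 + 1/3·h[0] + 1/3·h[2]
  h[2] = 1 + 1/4·h[0] + 1/4·h[2]
Solving the 2×2 linear system over states ≠ 1 gives exactly h = [13/5, 0, 11/5] (h[1] = 0 is the target).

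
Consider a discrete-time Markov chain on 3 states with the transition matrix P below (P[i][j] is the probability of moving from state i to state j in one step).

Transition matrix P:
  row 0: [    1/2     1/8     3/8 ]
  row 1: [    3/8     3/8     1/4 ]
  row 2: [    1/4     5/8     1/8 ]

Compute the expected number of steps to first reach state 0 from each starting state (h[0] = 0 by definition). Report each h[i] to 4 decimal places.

First-step conditioning: h[0] = 0; for i ≠ 0, h[i] = 1 + Σ_k P[i][k]·h[k].
  h[1] = 1 + 3/8·h[1] + 1/4·h[2]
  h[2] = 1 + 5/8·h[1] + 1/8·h[2]
Solving the 2×2 linear system over states ≠ 0 gives exactly h = [0, 72/25, 16/5] (h[0] = 0 is the target).

h = [0.0000, 2.8800, 3.2000]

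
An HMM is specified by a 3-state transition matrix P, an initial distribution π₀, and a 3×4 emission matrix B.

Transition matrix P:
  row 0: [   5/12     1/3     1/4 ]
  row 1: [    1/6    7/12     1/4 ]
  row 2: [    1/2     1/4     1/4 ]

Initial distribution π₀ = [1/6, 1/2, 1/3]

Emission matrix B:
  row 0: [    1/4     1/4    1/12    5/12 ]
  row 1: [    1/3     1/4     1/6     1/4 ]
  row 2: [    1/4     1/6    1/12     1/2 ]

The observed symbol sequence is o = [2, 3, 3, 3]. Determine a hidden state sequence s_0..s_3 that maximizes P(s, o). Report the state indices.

path = [1, 2, 0, 0]

t=0: δ = [1.389e-02, 8.333e-02, 2.778e-02]  (obs o_0=2)
t=1: δ = [5.787e-03, 1.215e-02, 1.042e-02]  ψ = [1, 1, 1]  (obs o_1=3)
t=2: δ = [2.170e-03, 1.772e-03, 1.519e-03]  ψ = [2, 1, 1]  (obs o_2=3)
t=3: δ = [3.768e-04, 2.585e-04, 2.713e-04]  ψ = [0, 1, 0]  (obs o_3=3)
backtrack: best end state = 0; path = [1, 2, 0, 0]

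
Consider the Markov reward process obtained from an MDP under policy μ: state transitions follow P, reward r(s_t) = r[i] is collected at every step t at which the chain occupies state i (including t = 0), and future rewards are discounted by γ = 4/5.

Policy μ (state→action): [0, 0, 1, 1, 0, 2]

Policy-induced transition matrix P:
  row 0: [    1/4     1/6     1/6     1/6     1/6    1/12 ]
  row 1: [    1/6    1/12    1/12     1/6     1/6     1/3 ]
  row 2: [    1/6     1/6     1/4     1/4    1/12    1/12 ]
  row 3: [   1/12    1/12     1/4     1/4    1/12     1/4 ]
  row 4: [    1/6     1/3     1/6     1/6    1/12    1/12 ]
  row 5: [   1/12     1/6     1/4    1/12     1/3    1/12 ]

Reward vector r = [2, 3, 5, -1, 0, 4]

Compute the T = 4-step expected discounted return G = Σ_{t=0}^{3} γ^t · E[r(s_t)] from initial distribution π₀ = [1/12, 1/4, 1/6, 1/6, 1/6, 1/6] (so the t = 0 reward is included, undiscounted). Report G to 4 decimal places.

t=0: π = [0.0833, 0.2500, 0.1667, 0.1667, 0.1667, 0.1667], E[r] = 2.2500, γ^t·E[r] = 2.250000, running G = 2.250000
t=1: π = [0.1458, 0.1597, 0.1875, 0.1806, 0.1528, 0.1736], E[r] = 2.2222, γ^t·E[r] = 1.777778, running G = 4.027778
t=2: π = [0.1493, 0.1638, 0.1985, 0.1829, 0.1522, 0.1534], E[r] = 2.2130, γ^t·E[r] = 1.416296, running G = 5.444074
t=3: π = [0.1511, 0.1631, 0.1976, 0.1857, 0.1478, 0.1548], E[r] = 2.2129, γ^t·E[r] = 1.132988, running G = 6.577062

G = 6.5771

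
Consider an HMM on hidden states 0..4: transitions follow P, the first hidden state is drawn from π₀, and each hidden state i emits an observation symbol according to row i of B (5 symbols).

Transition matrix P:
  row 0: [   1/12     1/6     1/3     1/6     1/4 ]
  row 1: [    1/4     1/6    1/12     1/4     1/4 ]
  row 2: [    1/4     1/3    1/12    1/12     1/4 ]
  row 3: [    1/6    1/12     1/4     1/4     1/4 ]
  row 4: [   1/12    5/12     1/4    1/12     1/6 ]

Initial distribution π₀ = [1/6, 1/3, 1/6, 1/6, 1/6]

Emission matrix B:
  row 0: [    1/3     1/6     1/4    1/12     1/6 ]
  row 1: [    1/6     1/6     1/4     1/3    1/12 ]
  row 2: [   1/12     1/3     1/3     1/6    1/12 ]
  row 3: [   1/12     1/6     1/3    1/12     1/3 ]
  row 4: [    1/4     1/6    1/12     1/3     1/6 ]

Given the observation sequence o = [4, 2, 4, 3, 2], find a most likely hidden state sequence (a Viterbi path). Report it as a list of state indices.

path = [3, 3, 3, 4, 1]

t=0: δ = [2.778e-02, 2.778e-02, 1.389e-02, 5.556e-02, 2.778e-02]  (obs o_0=4)
t=1: δ = [2.315e-03, 2.894e-03, 4.630e-03, 4.630e-03, 1.157e-03]  ψ = [3, 4, 3, 3, 3]  (obs o_1=2)
t=2: δ = [1.929e-04, 1.286e-04, 9.645e-05, 3.858e-04, 1.929e-04]  ψ = [2, 2, 3, 3, 2]  (obs o_2=4)
t=3: δ = [5.358e-06, 2.679e-05, 1.608e-05, 8.038e-06, 3.215e-05]  ψ = [3, 4, 3, 3, 3]  (obs o_3=3)
t=4: δ = [1.674e-06, 3.349e-06, 2.679e-06, 2.233e-06, 5.582e-07]  ψ = [1, 4, 4, 1, 1]  (obs o_4=2)
backtrack: best end state = 1; path = [3, 3, 3, 4, 1]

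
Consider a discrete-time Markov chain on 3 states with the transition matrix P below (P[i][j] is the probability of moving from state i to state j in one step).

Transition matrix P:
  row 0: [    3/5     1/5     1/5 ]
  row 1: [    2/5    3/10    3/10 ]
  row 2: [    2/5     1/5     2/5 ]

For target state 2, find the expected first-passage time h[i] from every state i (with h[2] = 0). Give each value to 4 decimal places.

First-step conditioning: h[2] = 0; for i ≠ 2, h[i] = 1 + Σ_k P[i][k]·h[k].
  h[0] = 1 + 3/5·h[0] + 1/5·h[1]
  h[1] = 1 + 2/5·h[0] + 3/10·h[1]
Solving the 2×2 linear system over states ≠ 2 gives exactly h = [9/2, 4, 0] (h[2] = 0 is the target).

h = [4.5000, 4.0000, 0.0000]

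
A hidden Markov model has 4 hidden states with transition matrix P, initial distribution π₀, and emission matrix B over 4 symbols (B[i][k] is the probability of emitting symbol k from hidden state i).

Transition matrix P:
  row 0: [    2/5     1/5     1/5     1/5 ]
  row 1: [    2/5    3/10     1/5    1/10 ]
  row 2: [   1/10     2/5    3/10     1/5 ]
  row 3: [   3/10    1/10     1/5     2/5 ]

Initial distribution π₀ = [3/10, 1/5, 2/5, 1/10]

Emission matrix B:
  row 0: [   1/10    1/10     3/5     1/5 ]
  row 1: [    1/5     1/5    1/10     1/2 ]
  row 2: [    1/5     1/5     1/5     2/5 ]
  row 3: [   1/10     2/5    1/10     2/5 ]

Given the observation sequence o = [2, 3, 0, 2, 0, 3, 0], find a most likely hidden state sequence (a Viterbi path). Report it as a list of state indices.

path = [0, 2, 1, 0, 2, 1, 1]

t=0: δ = [1.800e-01, 2.000e-02, 8.000e-02, 1.000e-02]  (obs o_0=2)
t=1: δ = [1.440e-02, 1.800e-02, 1.440e-02, 1.440e-02]  ψ = [0, 0, 0, 0]  (obs o_1=3)
t=2: δ = [7.200e-04, 1.152e-03, 8.640e-04, 5.760e-04]  ψ = [1, 2, 2, 3]  (obs o_2=0)
t=3: δ = [2.765e-04, 3.456e-05, 5.184e-05, 2.304e-05]  ψ = [1, 1, 2, 3]  (obs o_3=2)
t=4: δ = [1.106e-05, 1.106e-05, 1.106e-05, 5.530e-06]  ψ = [0, 0, 0, 0]  (obs o_4=0)
t=5: δ = [8.847e-07, 2.212e-06, 1.327e-06, 8.847e-07]  ψ = [0, 2, 2, 0]  (obs o_5=3)
t=6: δ = [8.847e-08, 1.327e-07, 8.847e-08, 3.539e-08]  ψ = [1, 1, 1, 3]  (obs o_6=0)
backtrack: best end state = 1; path = [0, 2, 1, 0, 2, 1, 1]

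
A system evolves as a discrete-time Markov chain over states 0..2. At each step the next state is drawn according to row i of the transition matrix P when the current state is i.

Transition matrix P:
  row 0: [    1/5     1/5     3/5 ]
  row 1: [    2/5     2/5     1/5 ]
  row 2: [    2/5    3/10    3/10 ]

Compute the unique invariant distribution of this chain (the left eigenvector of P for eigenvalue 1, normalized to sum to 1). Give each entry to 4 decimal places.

π = [0.3333, 0.2963, 0.3704]

Balance equations π_j = Σ_i π_i·P[i][j]:
  π_0 = 1/5·π_0 + 2/5·π_1 + 2/5·π_2
  π_1 = 1/5·π_0 + 2/5·π_1 + 3/10·π_2
  normalize: π_0 + π_1 + π_2 = 1
Solving the linear system gives exactly π = [1/3, 8/27, 10/27].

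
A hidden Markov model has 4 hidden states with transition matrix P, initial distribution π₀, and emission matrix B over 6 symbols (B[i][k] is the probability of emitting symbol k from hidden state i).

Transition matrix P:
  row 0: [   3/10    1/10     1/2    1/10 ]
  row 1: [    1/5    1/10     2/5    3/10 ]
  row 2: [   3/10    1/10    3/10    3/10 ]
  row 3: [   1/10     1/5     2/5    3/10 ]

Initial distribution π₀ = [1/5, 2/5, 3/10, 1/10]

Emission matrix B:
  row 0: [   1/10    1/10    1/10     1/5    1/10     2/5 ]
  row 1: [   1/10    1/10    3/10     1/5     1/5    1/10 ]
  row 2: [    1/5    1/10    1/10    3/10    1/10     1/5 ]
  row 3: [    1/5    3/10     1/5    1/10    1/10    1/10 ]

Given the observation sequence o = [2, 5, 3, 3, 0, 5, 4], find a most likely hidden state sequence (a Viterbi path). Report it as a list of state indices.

t=0: δ = [2.000e-02, 1.200e-01, 3.000e-02, 2.000e-02]  (obs o_0=2)
t=1: δ = [9.600e-03, 1.200e-03, 9.600e-03, 3.600e-03]  ψ = [1, 1, 1, 1]  (obs o_1=5)
t=2: δ = [5.760e-04, 1.920e-04, 1.440e-03, 2.880e-04]  ψ = [0, 0, 0, 2]  (obs o_2=3)
t=3: δ = [8.640e-05, 2.880e-05, 1.296e-04, 4.320e-05]  ψ = [2, 2, 2, 2]  (obs o_3=3)
t=4: δ = [3.888e-06, 1.296e-06, 8.640e-06, 7.776e-06]  ψ = [2, 2, 0, 2]  (obs o_4=0)
t=5: δ = [1.037e-06, 1.555e-07, 6.221e-07, 2.592e-07]  ψ = [2, 3, 3, 2]  (obs o_5=5)
t=6: δ = [3.110e-08, 2.074e-08, 5.184e-08, 1.866e-08]  ψ = [0, 0, 0, 2]  (obs o_6=4)
backtrack: best end state = 2; path = [1, 0, 2, 0, 2, 0, 2]

path = [1, 0, 2, 0, 2, 0, 2]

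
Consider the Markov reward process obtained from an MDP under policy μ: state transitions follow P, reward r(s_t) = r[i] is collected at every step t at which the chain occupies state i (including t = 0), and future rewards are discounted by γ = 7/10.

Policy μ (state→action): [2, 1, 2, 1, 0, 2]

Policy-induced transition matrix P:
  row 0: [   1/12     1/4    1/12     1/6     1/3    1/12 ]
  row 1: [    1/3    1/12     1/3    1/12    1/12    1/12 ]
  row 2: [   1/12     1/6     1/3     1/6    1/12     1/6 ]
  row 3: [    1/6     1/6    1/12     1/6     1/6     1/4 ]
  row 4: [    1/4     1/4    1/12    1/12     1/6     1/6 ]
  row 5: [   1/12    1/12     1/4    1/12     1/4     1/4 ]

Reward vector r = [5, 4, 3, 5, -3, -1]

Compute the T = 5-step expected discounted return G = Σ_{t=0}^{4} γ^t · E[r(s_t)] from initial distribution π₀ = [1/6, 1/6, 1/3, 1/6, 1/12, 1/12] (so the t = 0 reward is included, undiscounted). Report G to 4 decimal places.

t=0: π = [0.1667, 0.1667, 0.3333, 0.1667, 0.0833, 0.0833], E[r] = 3.0000, γ^t·E[r] = 3.000000, running G = 3.000000
t=1: π = [0.1528, 0.1667, 0.2222, 0.1389, 0.1597, 0.1597], E[r] = 2.1528, γ^t·E[r] = 1.506944, running G = 4.506944
t=2: π = [0.1632, 0.1655, 0.2072, 0.1262, 0.1730, 0.1649], E[r] = 2.0463, γ^t·E[r] = 1.002685, running G = 5.509630
t=3: π = [0.1641, 0.1671, 0.2040, 0.1247, 0.1766, 0.1635], E[r] = 2.0313, γ^t·E[r] = 0.696719, running G = 6.206348
t=4: π = [0.1649, 0.1675, 0.2034, 0.1244, 0.1767, 0.1631], E[r] = 2.0336, γ^t·E[r] = 0.488259, running G = 6.694607

G = 6.6946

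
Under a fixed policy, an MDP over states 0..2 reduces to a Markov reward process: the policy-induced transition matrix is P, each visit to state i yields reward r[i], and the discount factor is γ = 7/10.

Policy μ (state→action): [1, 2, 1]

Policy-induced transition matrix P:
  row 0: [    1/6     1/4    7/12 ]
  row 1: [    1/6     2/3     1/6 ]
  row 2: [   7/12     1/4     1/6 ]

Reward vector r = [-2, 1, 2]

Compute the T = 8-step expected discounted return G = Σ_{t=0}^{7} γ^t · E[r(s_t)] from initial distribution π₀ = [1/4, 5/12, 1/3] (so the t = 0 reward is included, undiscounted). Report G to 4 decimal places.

G = 1.4584

t=0: π = [0.2500, 0.4167, 0.3333], E[r] = 0.5833, γ^t·E[r] = 0.583333, running G = 0.583333
t=1: π = [0.3056, 0.4236, 0.2708], E[r] = 0.3542, γ^t·E[r] = 0.247917, running G = 0.831250
t=2: π = [0.2795, 0.4265, 0.2940], E[r] = 0.4554, γ^t·E[r] = 0.223166, running G = 1.054416
t=3: π = [0.2892, 0.4277, 0.2831], E[r] = 0.4157, γ^t·E[r] = 0.142569, running G = 1.196985
t=4: π = [0.2846, 0.4282, 0.2871], E[r] = 0.4332, γ^t·E[r] = 0.104020, running G = 1.301005
t=5: π = [0.2863, 0.4284, 0.2853], E[r] = 0.4263, γ^t·E[r] = 0.071653, running G = 1.372658
t=6: π = [0.2855, 0.4285, 0.2860], E[r] = 0.4294, γ^t·E[r] = 0.050516, running G = 1.423174
t=7: π = [0.2858, 0.4285, 0.2856], E[r] = 0.4282, γ^t·E[r] = 0.035263, running G = 1.458437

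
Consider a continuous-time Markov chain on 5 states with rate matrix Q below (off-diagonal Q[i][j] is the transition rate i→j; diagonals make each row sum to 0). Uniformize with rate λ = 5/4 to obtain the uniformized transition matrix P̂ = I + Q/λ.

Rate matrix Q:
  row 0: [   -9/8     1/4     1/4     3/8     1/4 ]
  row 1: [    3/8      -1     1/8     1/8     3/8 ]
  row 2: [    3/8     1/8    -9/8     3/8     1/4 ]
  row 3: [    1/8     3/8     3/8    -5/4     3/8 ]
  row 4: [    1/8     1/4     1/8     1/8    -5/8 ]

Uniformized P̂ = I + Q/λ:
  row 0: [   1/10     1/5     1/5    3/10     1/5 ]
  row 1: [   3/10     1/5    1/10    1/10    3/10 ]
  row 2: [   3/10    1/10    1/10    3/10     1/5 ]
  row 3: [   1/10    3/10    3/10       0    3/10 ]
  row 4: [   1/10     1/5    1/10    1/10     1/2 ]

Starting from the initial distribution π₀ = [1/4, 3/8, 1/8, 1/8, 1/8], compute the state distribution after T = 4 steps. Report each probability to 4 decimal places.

π = [0.1696, 0.2001, 0.1469, 0.1488, 0.3346]

t=0: π = [0.2500, 0.3750, 0.1250, 0.1250, 0.1250]
t=1: π = [0.2000, 0.2000, 0.1500, 0.1625, 0.2875]
t=2: π = [0.1700, 0.2013, 0.1525, 0.1538, 0.3225]
t=3: π = [0.1708, 0.2001, 0.1478, 0.1491, 0.3323]
t=4: π = [0.1696, 0.2001, 0.1469, 0.1488, 0.3346]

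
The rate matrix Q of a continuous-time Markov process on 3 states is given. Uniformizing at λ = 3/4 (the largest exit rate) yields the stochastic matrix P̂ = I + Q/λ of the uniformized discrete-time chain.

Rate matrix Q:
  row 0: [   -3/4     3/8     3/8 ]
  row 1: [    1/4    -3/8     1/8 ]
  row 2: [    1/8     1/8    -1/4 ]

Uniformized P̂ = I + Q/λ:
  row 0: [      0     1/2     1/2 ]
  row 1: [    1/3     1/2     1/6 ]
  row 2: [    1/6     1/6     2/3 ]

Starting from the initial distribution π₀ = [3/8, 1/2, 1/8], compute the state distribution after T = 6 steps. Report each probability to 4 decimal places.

t=0: π = [0.3750, 0.5000, 0.1250]
t=1: π = [0.1875, 0.4583, 0.3542]
t=2: π = [0.2118, 0.3819, 0.4063]
t=3: π = [0.1950, 0.3646, 0.4404]
t=4: π = [0.1949, 0.3532, 0.4519]
t=5: π = [0.1930, 0.3494, 0.4576]
t=6: π = [0.1927, 0.3475, 0.4598]

π = [0.1927, 0.3475, 0.4598]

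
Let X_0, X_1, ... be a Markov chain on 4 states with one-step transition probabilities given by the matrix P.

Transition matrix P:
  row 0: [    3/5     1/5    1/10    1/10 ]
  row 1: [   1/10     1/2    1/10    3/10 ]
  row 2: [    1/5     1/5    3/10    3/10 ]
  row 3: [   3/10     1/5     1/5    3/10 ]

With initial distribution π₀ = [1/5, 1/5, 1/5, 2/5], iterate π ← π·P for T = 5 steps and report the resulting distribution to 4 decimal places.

π = [0.3250, 0.2855, 0.1545, 0.2350]

t=0: π = [0.2000, 0.2000, 0.2000, 0.4000]
t=1: π = [0.3000, 0.2600, 0.1800, 0.2600]
t=2: π = [0.3200, 0.2780, 0.1620, 0.2400]
t=3: π = [0.3242, 0.2834, 0.1564, 0.2360]
t=4: π = [0.3249, 0.2850, 0.1549, 0.2352]
t=5: π = [0.3250, 0.2855, 0.1545, 0.2350]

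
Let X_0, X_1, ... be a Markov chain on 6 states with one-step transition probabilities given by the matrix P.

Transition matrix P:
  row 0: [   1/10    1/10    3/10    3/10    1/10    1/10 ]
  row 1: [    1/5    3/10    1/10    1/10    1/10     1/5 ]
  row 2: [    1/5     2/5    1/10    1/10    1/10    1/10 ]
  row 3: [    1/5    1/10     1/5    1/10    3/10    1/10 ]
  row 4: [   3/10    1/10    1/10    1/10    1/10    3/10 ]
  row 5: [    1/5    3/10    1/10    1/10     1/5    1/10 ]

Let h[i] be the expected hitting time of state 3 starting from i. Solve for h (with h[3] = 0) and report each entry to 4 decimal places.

First-step conditioning: h[3] = 0; for i ≠ 3, h[i] = 1 + Σ_k P[i][k]·h[k].
  h[0] = 1 + 1/10·h[0] + 1/10·h[1] + 3/10·h[2] + 1/10·h[4] + 1/10·h[5]
  h[1] = 1 + 1/5·h[0] + 3/10·h[1] + 1/10·h[2] + 1/10·h[4] + 1/5·h[5]
  h[2] = 1 + 1/5·h[0] + 2/5·h[1] + 1/10·h[2] + 1/10·h[4] + 1/10·h[5]
  h[4] = 1 + 3/10·h[0] + 1/10·h[1] + 1/10·h[2] + 1/10·h[4] + 3/10·h[5]
  h[5] = 1 + 1/5·h[0] + 3/10·h[1] + 1/10·h[2] + 1/5·h[4] + 1/10·h[5]
Solving the 5×5 linear system over states ≠ 3 gives exactly h = [1637/277, 6001/831, 6002/831, 0, 5891/831, 1997/277] (h[3] = 0 is the target).

h = [5.9097, 7.2214, 7.2226, 0.0000, 7.0890, 7.2094]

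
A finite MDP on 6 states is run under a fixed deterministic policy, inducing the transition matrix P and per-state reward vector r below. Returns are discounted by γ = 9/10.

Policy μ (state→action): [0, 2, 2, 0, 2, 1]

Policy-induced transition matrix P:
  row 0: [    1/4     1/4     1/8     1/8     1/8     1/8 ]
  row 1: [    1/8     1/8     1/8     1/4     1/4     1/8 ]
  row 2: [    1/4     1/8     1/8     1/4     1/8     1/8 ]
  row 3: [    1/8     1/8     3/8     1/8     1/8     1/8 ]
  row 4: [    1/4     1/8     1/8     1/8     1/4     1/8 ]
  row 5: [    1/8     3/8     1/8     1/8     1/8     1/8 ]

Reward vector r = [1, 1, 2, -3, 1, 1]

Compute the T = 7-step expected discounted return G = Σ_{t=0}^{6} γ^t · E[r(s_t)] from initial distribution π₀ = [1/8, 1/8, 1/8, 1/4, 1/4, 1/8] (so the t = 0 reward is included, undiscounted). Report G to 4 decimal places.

t=0: π = [0.1250, 0.1250, 0.1250, 0.2500, 0.2500, 0.1250], E[r] = 0.1250, γ^t·E[r] = 0.125000, running G = 0.125000
t=1: π = [0.1875, 0.1719, 0.1875, 0.1563, 0.1719, 0.1250], E[r] = 0.5625, γ^t·E[r] = 0.506250, running G = 0.631250
t=2: π = [0.1934, 0.1797, 0.1641, 0.1699, 0.1680, 0.1250], E[r] = 0.4844, γ^t·E[r] = 0.392344, running G = 1.023594
t=3: π = [0.1907, 0.1804, 0.1675, 0.1680, 0.1685, 0.1250], E[r] = 0.4956, γ^t·E[r] = 0.361296, running G = 1.384890
t=4: π = [0.1908, 0.1801, 0.1670, 0.1685, 0.1686, 0.1250], E[r] = 0.4930, γ^t·E[r] = 0.323485, running G = 1.708375
t=5: π = [0.1908, 0.1801, 0.1671, 0.1684, 0.1686, 0.1250], E[r] = 0.4936, γ^t·E[r] = 0.291456, running G = 1.999831
t=6: π = [0.1908, 0.1801, 0.1671, 0.1684, 0.1686, 0.1250], E[r] = 0.4935, γ^t·E[r] = 0.262257, running G = 2.262089

G = 2.2621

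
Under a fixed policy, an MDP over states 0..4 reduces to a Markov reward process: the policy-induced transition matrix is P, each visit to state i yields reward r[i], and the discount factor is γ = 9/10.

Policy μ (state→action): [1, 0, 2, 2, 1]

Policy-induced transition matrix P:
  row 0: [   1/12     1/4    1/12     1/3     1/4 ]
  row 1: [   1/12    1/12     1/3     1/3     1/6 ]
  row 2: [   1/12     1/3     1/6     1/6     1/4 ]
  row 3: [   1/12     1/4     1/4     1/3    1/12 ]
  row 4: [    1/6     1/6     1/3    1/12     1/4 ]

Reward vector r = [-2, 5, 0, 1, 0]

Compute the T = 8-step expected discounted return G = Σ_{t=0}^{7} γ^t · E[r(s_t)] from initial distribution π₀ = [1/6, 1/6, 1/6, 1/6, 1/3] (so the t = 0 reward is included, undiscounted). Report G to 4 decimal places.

G = 5.9127

t=0: π = [0.1667, 0.1667, 0.1667, 0.1667, 0.3333], E[r] = 0.6667, γ^t·E[r] = 0.666667, running G = 0.666667
t=1: π = [0.1111, 0.2083, 0.2500, 0.2222, 0.2083], E[r] = 1.0417, γ^t·E[r] = 0.937500, running G = 1.604167
t=2: π = [0.1007, 0.2188, 0.2454, 0.2396, 0.1956], E[r] = 1.1319, γ^t·E[r] = 0.916875, running G = 2.521042
t=3: π = [0.0996, 0.2177, 0.2473, 0.2435, 0.1918], E[r] = 1.1327, γ^t·E[r] = 0.825750, running G = 3.346792
t=4: π = [0.0993, 0.2183, 0.2469, 0.2442, 0.1913], E[r] = 1.1372, γ^t·E[r] = 0.746128, running G = 4.092920
t=5: π = [0.0993, 0.2182, 0.2470, 0.2444, 0.1911], E[r] = 1.1371, γ^t·E[r] = 0.671419, running G = 4.764339
t=6: π = [0.0993, 0.2183, 0.2470, 0.2444, 0.1911], E[r] = 1.1373, γ^t·E[r] = 0.604400, running G = 5.368739
t=7: π = [0.0993, 0.2183, 0.2470, 0.2444, 0.1911], E[r] = 1.1373, γ^t·E[r] = 0.543954, running G = 5.912692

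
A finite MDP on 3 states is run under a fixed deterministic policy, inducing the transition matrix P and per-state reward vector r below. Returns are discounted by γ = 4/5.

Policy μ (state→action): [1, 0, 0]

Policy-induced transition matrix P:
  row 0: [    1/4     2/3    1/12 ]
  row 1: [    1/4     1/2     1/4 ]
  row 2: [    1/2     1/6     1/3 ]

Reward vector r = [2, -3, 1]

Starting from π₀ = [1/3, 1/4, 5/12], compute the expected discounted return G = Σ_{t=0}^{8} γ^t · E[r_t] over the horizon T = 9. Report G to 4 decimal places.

G = -1.4723

t=0: π = [0.3333, 0.2500, 0.4167], E[r] = 0.3333, γ^t·E[r] = 0.333333, running G = 0.333333
t=1: π = [0.3542, 0.4167, 0.2292], E[r] = -0.3125, γ^t·E[r] = -0.250000, running G = 0.083333
t=2: π = [0.3073, 0.4826, 0.2101], E[r] = -0.6233, γ^t·E[r] = -0.398889, running G = -0.315556
t=3: π = [0.3025, 0.4812, 0.2163], E[r] = -0.6223, γ^t·E[r] = -0.318593, running G = -0.634148
t=4: π = [0.3041, 0.4783, 0.2176], E[r] = -0.6092, γ^t·E[r] = -0.249536, running G = -0.883684
t=5: π = [0.3044, 0.4781, 0.2175], E[r] = -0.6082, γ^t·E[r] = -0.199287, running G = -1.082971
t=6: π = [0.3044, 0.4782, 0.2174], E[r] = -0.6086, γ^t·E[r] = -0.159549, running G = -1.242519
t=7: π = [0.3043, 0.4783, 0.2174], E[r] = -0.6087, γ^t·E[r] = -0.127656, running G = -1.370175
t=8: π = [0.3043, 0.4783, 0.2174], E[r] = -0.6087, γ^t·E[r] = -0.102123, running G = -1.472298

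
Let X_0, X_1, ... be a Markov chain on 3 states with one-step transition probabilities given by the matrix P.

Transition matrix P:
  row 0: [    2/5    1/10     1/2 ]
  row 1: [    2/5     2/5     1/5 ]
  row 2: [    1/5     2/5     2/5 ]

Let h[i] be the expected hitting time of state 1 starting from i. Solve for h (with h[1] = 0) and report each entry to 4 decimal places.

First-step conditioning: h[1] = 0; for i ≠ 1, h[i] = 1 + Σ_k P[i][k]·h[k].
  h[0] = 1 + 2/5·h[0] + 1/2·h[2]
  h[2] = 1 + 1/5·h[0] + 2/5·h[2]
Solving the 2×2 linear system over states ≠ 1 gives exactly h = [55/13, 0, 40/13] (h[1] = 0 is the target).

h = [4.2308, 0.0000, 3.0769]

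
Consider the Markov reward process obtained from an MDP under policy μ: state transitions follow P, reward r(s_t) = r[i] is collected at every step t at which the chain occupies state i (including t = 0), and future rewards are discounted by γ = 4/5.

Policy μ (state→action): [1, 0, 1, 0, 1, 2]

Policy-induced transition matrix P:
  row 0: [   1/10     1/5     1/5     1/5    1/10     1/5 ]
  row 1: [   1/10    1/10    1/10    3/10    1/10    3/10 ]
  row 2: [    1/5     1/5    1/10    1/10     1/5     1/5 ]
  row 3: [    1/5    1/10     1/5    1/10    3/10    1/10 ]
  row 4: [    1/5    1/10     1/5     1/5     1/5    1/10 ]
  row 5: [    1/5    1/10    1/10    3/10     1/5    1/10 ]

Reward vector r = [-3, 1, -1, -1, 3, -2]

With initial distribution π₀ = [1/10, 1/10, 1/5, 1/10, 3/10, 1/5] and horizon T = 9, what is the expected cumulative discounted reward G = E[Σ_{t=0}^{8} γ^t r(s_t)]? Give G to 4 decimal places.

G = -1.5968

t=0: π = [0.1000, 0.1000, 0.2000, 0.1000, 0.3000, 0.2000], E[r] = 0.0000, γ^t·E[r] = 0.000000, running G = 0.000000
t=1: π = [0.1800, 0.1300, 0.1500, 0.2000, 0.1900, 0.1500], E[r] = -0.4900, γ^t·E[r] = -0.392000, running G = -0.392000
t=2: π = [0.1690, 0.1330, 0.1570, 0.1930, 0.1890, 0.1590], E[r] = -0.4750, γ^t·E[r] = -0.304000, running G = -0.696000
t=3: π = [0.1698, 0.1326, 0.1551, 0.1942, 0.1891, 0.1592], E[r] = -0.4772, γ^t·E[r] = -0.244326, running G = -0.940326
t=4: π = [0.1698, 0.1325, 0.1553, 0.1943, 0.1892, 0.1590], E[r] = -0.4768, γ^t·E[r] = -0.195310, running G = -1.135636
t=5: π = [0.1698, 0.1325, 0.1553, 0.1942, 0.1892, 0.1590], E[r] = -0.4767, γ^t·E[r] = -0.156218, running G = -1.291854
t=6: π = [0.1698, 0.1325, 0.1553, 0.1942, 0.1892, 0.1590], E[r] = -0.4768, γ^t·E[r] = -0.124983, running G = -1.416837
t=7: π = [0.1698, 0.1325, 0.1553, 0.1942, 0.1892, 0.1590], E[r] = -0.4768, γ^t·E[r] = -0.099986, running G = -1.516823
t=8: π = [0.1698, 0.1325, 0.1553, 0.1942, 0.1892, 0.1590], E[r] = -0.4768, γ^t·E[r] = -0.079989, running G = -1.596811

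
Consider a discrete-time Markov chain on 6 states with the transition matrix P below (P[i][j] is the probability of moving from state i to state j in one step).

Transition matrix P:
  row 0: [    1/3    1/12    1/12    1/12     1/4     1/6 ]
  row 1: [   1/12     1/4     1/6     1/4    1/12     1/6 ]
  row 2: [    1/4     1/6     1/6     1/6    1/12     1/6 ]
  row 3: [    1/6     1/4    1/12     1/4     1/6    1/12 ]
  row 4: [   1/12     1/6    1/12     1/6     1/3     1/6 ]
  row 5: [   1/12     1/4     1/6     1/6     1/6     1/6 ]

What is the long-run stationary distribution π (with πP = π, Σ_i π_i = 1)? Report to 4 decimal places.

π = [0.1590, 0.1980, 0.1227, 0.1854, 0.1838, 0.1512]

Balance equations π_j = Σ_i π_i·P[i][j]:
  π_0 = 1/3·π_0 + 1/12·π_1 + 1/4·π_2 + 1/6·π_3 + 1/12·π_4 + 1/12·π_5
  π_1 = 1/12·π_0 + 1/4·π_1 + 1/6·π_2 + 1/4·π_3 + 1/6·π_4 + 1/4·π_5
  π_2 = 1/12·π_0 + 1/6·π_1 + 1/6·π_2 + 1/12·π_3 + 1/12·π_4 + 1/6·π_5
  π_3 = 1/12·π_0 + 1/4·π_1 + 1/6·π_2 + 1/4·π_3 + 1/6·π_4 + 1/6·π_5
  π_4 = 1/4·π_0 + 1/12·π_1 + 1/12·π_2 + 1/6·π_3 + 1/3·π_4 + 1/6·π_5
  normalize: π_0 + π_1 + π_2 + π_3 + π_4 + π_5 = 1
Solving the linear system gives exactly π = [22971/144505, 28607/144505, 17724/144505, 26786/144505, 5313/28901, 21852/144505].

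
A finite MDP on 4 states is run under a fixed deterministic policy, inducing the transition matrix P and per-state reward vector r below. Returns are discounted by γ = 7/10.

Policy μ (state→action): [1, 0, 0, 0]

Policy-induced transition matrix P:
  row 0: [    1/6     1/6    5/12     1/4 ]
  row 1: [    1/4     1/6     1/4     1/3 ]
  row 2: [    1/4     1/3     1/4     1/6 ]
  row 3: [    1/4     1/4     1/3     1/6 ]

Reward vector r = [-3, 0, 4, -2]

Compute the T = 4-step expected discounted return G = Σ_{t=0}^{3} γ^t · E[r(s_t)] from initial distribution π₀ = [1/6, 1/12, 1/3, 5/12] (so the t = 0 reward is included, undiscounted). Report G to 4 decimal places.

G = 0.1727

t=0: π = [0.1667, 0.0833, 0.3333, 0.4167], E[r] = 0.0000, γ^t·E[r] = 0.000000, running G = 0.000000
t=1: π = [0.2361, 0.2569, 0.3125, 0.1944], E[r] = 0.1528, γ^t·E[r] = 0.106944, running G = 0.106944
t=2: π = [0.2303, 0.2350, 0.3056, 0.2292], E[r] = 0.0729, γ^t·E[r] = 0.035729, running G = 0.142674
t=3: π = [0.2308, 0.2367, 0.3075, 0.2250], E[r] = 0.0875, γ^t·E[r] = 0.030006, running G = 0.172679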